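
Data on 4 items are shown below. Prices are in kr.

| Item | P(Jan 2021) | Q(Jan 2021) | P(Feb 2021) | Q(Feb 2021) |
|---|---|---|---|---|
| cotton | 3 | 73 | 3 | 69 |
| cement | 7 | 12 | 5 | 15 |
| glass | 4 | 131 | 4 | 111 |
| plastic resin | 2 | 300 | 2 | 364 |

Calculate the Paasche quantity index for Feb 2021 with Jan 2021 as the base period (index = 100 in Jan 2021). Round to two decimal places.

103.64

Paasche quantity index uses current-period prices as weights.
ΣP(Feb 2021)·Q(Feb 2021) = 3×69 + 5×15 + 4×111 + 2×364 = 207 + 75 + 444 + 728 = 1454
ΣP(Feb 2021)·Q(Jan 2021) = 3×73 + 5×12 + 4×131 + 2×300 = 219 + 60 + 524 + 600 = 1403
Index = 1454 / 1403 × 100 = 103.6351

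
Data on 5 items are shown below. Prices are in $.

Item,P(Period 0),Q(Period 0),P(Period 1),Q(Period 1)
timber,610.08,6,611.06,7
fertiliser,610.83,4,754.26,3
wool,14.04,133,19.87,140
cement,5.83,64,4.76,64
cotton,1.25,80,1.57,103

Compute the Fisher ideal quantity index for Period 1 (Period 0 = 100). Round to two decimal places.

100.91

Laspeyres component (base-period weights):
ΣP(Period 0)Q(Period 1) = 610.08×7 + 610.83×3 + 14.04×140 + 5.83×64 + 1.25×103 = 4270.56 + 1832.49 + 1965.6 + 373.12 + 128.75 = 8570.52
ΣP(Period 0)Q(Period 0) = 610.08×6 + 610.83×4 + 14.04×133 + 5.83×64 + 1.25×80 = 3660.48 + 2443.32 + 1867.32 + 373.12 + 100 = 8444.24
L = 8570.52 / 8444.24 × 100 = 101.4955
Paasche component (current-period weights):
ΣP(Period 1)Q(Period 1) = 611.06×7 + 754.26×3 + 19.87×140 + 4.76×64 + 1.57×103 = 4277.42 + 2262.78 + 2781.8 + 304.64 + 161.71 = 9788.35
ΣP(Period 1)Q(Period 0) = 611.06×6 + 754.26×4 + 19.87×133 + 4.76×64 + 1.57×80 = 3666.36 + 3017.04 + 2642.71 + 304.64 + 125.6 = 9756.35
P = 9788.35 / 9756.35 × 100 = 100.3280
Fisher = √(L × P) = √(101.4955 × 100.3280) = 100.9100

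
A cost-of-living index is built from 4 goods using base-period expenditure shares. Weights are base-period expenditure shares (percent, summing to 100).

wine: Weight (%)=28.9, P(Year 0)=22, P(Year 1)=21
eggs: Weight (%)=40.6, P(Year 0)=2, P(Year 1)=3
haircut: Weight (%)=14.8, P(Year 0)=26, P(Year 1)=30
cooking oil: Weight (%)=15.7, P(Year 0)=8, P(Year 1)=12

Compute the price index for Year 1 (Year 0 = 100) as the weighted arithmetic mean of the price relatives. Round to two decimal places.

wine: 28.9 × (21/22) = 28.9 × 0.954545 = 27.5864
eggs: 40.6 × (3/2) = 40.6 × 1.500000 = 60.9000
haircut: 14.8 × (30/26) = 14.8 × 1.153846 = 17.0769
cooking oil: 15.7 × (12/8) = 15.7 × 1.500000 = 23.5500
Index = Σ wᵢ·(p₁ᵢ/p₀ᵢ) = 27.5864 + 60.9000 + 17.0769 + 23.5500 = 129.1133

129.11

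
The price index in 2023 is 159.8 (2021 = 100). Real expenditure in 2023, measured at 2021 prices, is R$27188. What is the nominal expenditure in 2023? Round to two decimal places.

Nominal = Real × (Index/100) = 27188 × (159.8/100)
        = 27188 × 1.598 = 43446.4240

43446.42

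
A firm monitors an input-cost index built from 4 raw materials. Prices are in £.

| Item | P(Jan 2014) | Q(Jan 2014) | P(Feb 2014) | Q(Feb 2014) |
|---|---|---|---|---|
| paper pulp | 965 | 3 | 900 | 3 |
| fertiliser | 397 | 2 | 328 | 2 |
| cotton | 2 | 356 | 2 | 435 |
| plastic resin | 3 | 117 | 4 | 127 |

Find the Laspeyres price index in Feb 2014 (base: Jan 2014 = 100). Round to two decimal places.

Laspeyres price index uses base-period quantities as weights.
ΣP(Feb 2014)·Q(Jan 2014) = 900×3 + 328×2 + 2×356 + 4×117 = 2700 + 656 + 712 + 468 = 4536
ΣP(Jan 2014)·Q(Jan 2014) = 965×3 + 397×2 + 2×356 + 3×117 = 2895 + 794 + 712 + 351 = 4752
Index = 4536 / 4752 × 100 = 95.4545

95.45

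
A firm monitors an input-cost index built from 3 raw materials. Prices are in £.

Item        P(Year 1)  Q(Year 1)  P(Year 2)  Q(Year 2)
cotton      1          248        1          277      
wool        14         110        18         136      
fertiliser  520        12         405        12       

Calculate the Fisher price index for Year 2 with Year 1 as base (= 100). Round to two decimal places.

Laspeyres component (base-period weights):
ΣP(Year 2)Q(Year 1) = 1×248 + 18×110 + 405×12 = 248 + 1980 + 4860 = 7088
ΣP(Year 1)Q(Year 1) = 1×248 + 14×110 + 520×12 = 248 + 1540 + 6240 = 8028
L = 7088 / 8028 × 100 = 88.2910
Paasche component (current-period weights):
ΣP(Year 2)Q(Year 2) = 1×277 + 18×136 + 405×12 = 277 + 2448 + 4860 = 7585
ΣP(Year 1)Q(Year 2) = 1×277 + 14×136 + 520×12 = 277 + 1904 + 6240 = 8421
P = 7585 / 8421 × 100 = 90.0724
Fisher = √(L × P) = √(88.2910 × 90.0724) = 89.1773

89.18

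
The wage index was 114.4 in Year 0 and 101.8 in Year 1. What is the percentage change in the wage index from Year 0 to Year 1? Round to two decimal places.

Change = (101.8 − 114.4) / 114.4 × 100
       = -12.6 / 114.4 × 100 = -11.0140%

-11.01%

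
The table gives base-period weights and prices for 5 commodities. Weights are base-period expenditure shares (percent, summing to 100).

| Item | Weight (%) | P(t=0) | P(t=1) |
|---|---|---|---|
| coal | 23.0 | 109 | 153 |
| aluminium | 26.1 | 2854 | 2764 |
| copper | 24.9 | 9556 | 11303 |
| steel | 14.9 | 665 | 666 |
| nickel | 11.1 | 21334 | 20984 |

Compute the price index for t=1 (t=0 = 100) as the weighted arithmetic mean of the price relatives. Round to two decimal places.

112.85

coal: 23.0 × (153/109) = 23.0 × 1.403670 = 32.2844
aluminium: 26.1 × (2764/2854) = 26.1 × 0.968465 = 25.2769
copper: 24.9 × (11303/9556) = 24.9 × 1.182817 = 29.4521
steel: 14.9 × (666/665) = 14.9 × 1.001504 = 14.9224
nickel: 11.1 × (20984/21334) = 11.1 × 0.983594 = 10.9179
Index = Σ wᵢ·(p₁ᵢ/p₀ᵢ) = 32.2844 + 25.2769 + 29.4521 + 14.9224 + 10.9179 = 112.8538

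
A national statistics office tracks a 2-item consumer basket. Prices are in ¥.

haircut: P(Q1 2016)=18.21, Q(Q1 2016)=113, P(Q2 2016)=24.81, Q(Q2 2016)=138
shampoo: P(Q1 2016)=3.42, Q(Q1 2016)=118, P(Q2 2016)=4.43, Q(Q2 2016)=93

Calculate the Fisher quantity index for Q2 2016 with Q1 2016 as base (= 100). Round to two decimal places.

115.17

Laspeyres component (base-period weights):
ΣP(Q1 2016)Q(Q2 2016) = 18.21×138 + 3.42×93 = 2512.98 + 318.06 = 2831.04
ΣP(Q1 2016)Q(Q1 2016) = 18.21×113 + 3.42×118 = 2057.73 + 403.56 = 2461.29
L = 2831.04 / 2461.29 × 100 = 115.0226
Paasche component (current-period weights):
ΣP(Q2 2016)Q(Q2 2016) = 24.81×138 + 4.43×93 = 3423.78 + 411.99 = 3835.77
ΣP(Q2 2016)Q(Q1 2016) = 24.81×113 + 4.43×118 = 2803.53 + 522.74 = 3326.27
P = 3835.77 / 3326.27 × 100 = 115.3175
Fisher = √(L × P) = √(115.0226 × 115.3175) = 115.1699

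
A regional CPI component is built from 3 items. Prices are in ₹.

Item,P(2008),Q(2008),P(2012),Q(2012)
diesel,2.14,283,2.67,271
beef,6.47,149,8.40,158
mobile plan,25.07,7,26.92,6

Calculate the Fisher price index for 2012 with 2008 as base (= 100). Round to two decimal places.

126.02

Laspeyres component (base-period weights):
ΣP(2012)Q(2008) = 2.67×283 + 8.40×149 + 26.92×7 = 755.61 + 1251.6 + 188.44 = 2195.65
ΣP(2008)Q(2008) = 2.14×283 + 6.47×149 + 25.07×7 = 605.62 + 964.03 + 175.49 = 1745.14
L = 2195.65 / 1745.14 × 100 = 125.8151
Paasche component (current-period weights):
ΣP(2012)Q(2012) = 2.67×271 + 8.40×158 + 26.92×6 = 723.57 + 1327.2 + 161.52 = 2212.29
ΣP(2008)Q(2012) = 2.14×271 + 6.47×158 + 25.07×6 = 579.94 + 1022.26 + 150.42 = 1752.62
P = 2212.29 / 1752.62 × 100 = 126.2276
Fisher = √(L × P) = √(125.8151 × 126.2276) = 126.0212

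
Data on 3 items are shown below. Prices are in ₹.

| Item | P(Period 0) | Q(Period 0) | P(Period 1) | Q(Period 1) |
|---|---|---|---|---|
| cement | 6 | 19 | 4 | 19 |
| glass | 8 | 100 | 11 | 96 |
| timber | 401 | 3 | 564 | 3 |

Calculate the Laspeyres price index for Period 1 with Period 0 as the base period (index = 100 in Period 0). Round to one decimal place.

Laspeyres price index uses base-period quantities as weights.
ΣP(Period 1)·Q(Period 0) = 4×19 + 11×100 + 564×3 = 76 + 1100 + 1692 = 2868
ΣP(Period 0)·Q(Period 0) = 6×19 + 8×100 + 401×3 = 114 + 800 + 1203 = 2117
Index = 2868 / 2117 × 100 = 135.4747

135.5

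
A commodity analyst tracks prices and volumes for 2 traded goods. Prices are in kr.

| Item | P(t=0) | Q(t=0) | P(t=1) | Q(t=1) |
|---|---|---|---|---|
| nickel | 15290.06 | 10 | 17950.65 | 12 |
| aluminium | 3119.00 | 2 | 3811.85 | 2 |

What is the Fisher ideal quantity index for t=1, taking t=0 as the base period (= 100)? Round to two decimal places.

119.20

Laspeyres component (base-period weights):
ΣP(t=0)Q(t=1) = 15290.06×12 + 3119.00×2 = 183480.72 + 6238 = 189718.72
ΣP(t=0)Q(t=0) = 15290.06×10 + 3119.00×2 = 152900.6 + 6238 = 159138.6
L = 189718.72 / 159138.6 × 100 = 119.2160
Paasche component (current-period weights):
ΣP(t=1)Q(t=1) = 17950.65×12 + 3811.85×2 = 215407.8 + 7623.7 = 223031.5
ΣP(t=1)Q(t=0) = 17950.65×10 + 3811.85×2 = 179506.5 + 7623.7 = 187130.2
P = 223031.5 / 187130.2 × 100 = 119.1852
Fisher = √(L × P) = √(119.2160 × 119.1852) = 119.2006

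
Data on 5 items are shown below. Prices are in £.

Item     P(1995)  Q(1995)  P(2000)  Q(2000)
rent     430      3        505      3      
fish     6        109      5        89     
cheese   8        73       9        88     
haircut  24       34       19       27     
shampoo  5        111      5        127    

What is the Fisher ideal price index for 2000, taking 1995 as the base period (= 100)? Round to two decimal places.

Laspeyres component (base-period weights):
ΣP(2000)Q(1995) = 505×3 + 5×109 + 9×73 + 19×34 + 5×111 = 1515 + 545 + 657 + 646 + 555 = 3918
ΣP(1995)Q(1995) = 430×3 + 6×109 + 8×73 + 24×34 + 5×111 = 1290 + 654 + 584 + 816 + 555 = 3899
L = 3918 / 3899 × 100 = 100.4873
Paasche component (current-period weights):
ΣP(2000)Q(2000) = 505×3 + 5×89 + 9×88 + 19×27 + 5×127 = 1515 + 445 + 792 + 513 + 635 = 3900
ΣP(1995)Q(2000) = 430×3 + 6×89 + 8×88 + 24×27 + 5×127 = 1290 + 534 + 704 + 648 + 635 = 3811
P = 3900 / 3811 × 100 = 102.3353
Fisher = √(L × P) = √(100.4873 × 102.3353) = 101.4071

101.41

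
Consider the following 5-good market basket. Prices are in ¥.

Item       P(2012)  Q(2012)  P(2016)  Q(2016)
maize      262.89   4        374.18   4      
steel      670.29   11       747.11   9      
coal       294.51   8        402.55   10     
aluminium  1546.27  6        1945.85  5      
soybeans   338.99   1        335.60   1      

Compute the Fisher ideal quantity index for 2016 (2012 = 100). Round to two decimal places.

89.09

Laspeyres component (base-period weights):
ΣP(2012)Q(2016) = 262.89×4 + 670.29×9 + 294.51×10 + 1546.27×5 + 338.99×1 = 1051.56 + 6032.61 + 2945.1 + 7731.35 + 338.99 = 18099.61
ΣP(2012)Q(2012) = 262.89×4 + 670.29×11 + 294.51×8 + 1546.27×6 + 338.99×1 = 1051.56 + 7373.19 + 2356.08 + 9277.62 + 338.99 = 20397.44
L = 18099.61 / 20397.44 × 100 = 88.7347
Paasche component (current-period weights):
ΣP(2016)Q(2016) = 374.18×4 + 747.11×9 + 402.55×10 + 1945.85×5 + 335.60×1 = 1496.72 + 6723.99 + 4025.5 + 9729.25 + 335.6 = 22311.06
ΣP(2016)Q(2012) = 374.18×4 + 747.11×11 + 402.55×8 + 1945.85×6 + 335.60×1 = 1496.72 + 8218.21 + 3220.4 + 11675.1 + 335.6 = 24946.03
P = 22311.06 / 24946.03 × 100 = 89.4373
Fisher = √(L × P) = √(88.7347 × 89.4373) = 89.0853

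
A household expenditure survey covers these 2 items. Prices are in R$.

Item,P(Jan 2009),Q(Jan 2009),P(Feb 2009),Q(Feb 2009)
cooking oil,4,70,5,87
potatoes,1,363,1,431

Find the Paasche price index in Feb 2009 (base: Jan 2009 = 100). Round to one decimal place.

111.2

Paasche price index uses current-period quantities as weights.
ΣP(Feb 2009)·Q(Feb 2009) = 5×87 + 1×431 = 435 + 431 = 866
ΣP(Jan 2009)·Q(Feb 2009) = 4×87 + 1×431 = 348 + 431 = 779
Index = 866 / 779 × 100 = 111.1682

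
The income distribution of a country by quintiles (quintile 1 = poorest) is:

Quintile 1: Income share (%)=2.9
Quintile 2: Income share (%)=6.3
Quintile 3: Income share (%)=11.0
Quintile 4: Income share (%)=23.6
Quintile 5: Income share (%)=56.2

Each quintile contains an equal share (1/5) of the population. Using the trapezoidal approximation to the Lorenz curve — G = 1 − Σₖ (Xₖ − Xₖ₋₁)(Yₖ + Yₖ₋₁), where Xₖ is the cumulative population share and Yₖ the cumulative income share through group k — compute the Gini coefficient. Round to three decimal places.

Cumulative income shares Yₖ: 0.0290, 0.0920, 0.2020, 0.4380, 1.0000
Σ (Xₖ−Xₖ₋₁)(Yₖ+Yₖ₋₁) = (1/5)(0.0290+0.0000) + (1/5)(0.0920+0.0290) + (1/5)(0.2020+0.0920) + (1/5)(0.4380+0.2020) + (1/5)(1.0000+0.4380)
  = 0.0058 + 0.0242 + 0.0588 + 0.1280 + 0.2876 = 0.5044
G = 1 − 0.5044 = 0.4956

0.496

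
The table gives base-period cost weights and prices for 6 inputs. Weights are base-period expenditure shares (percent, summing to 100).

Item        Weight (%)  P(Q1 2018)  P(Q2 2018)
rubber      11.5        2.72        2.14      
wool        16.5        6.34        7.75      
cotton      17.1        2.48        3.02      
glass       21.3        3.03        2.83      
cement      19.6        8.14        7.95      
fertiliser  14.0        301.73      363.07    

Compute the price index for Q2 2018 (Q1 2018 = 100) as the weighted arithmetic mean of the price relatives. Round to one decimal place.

rubber: 11.5 × (2.14/2.72) = 11.5 × 0.786765 = 9.0478
wool: 16.5 × (7.75/6.34) = 16.5 × 1.222397 = 20.1696
cotton: 17.1 × (3.02/2.48) = 17.1 × 1.217742 = 20.8234
glass: 21.3 × (2.83/3.03) = 21.3 × 0.933993 = 19.8941
cement: 19.6 × (7.95/8.14) = 19.6 × 0.976658 = 19.1425
fertiliser: 14.0 × (363.07/301.73) = 14.0 × 1.203294 = 16.8461
Index = Σ wᵢ·(p₁ᵢ/p₀ᵢ) = 9.0478 + 20.1696 + 20.8234 + 19.8941 + 19.1425 + 16.8461 = 105.9234

105.9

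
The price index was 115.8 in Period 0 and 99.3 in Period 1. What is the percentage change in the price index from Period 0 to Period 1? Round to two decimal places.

Change = (99.3 − 115.8) / 115.8 × 100
       = -16.5 / 115.8 × 100 = -14.2487%

-14.25%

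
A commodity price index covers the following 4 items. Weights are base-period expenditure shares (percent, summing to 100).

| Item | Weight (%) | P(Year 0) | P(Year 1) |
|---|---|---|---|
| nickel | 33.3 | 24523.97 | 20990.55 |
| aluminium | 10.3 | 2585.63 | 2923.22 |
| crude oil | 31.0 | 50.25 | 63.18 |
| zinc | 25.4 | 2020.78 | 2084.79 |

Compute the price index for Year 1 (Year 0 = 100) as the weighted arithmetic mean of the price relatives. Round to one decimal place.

nickel: 33.3 × (20990.55/24523.97) = 33.3 × 0.855920 = 28.5021
aluminium: 10.3 × (2923.22/2585.63) = 10.3 × 1.130564 = 11.6448
crude oil: 31.0 × (63.18/50.25) = 31.0 × 1.257313 = 38.9767
zinc: 25.4 × (2084.79/2020.78) = 25.4 × 1.031676 = 26.2046
Index = Σ wᵢ·(p₁ᵢ/p₀ᵢ) = 28.5021 + 11.6448 + 38.9767 + 26.2046 = 105.3282

105.3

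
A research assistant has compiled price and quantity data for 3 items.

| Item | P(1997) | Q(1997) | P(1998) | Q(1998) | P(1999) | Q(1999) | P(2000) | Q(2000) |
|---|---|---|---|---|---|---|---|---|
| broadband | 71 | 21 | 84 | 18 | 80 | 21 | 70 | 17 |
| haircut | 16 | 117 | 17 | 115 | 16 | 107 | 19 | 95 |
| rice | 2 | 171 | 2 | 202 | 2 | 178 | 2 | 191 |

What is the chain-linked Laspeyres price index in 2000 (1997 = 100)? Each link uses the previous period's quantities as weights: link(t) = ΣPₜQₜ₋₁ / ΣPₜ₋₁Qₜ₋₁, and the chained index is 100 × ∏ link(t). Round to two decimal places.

Link 1997→1998:
ΣP(1998)Q(1997) = 84×21 + 17×117 + 2×171 = 1764 + 1989 + 342 = 4095
ΣP(1997)Q(1997) = 71×21 + 16×117 + 2×171 = 1491 + 1872 + 342 = 3705
link = 4095/3705 = 1.105263
Link 1998→1999:
ΣP(1999)Q(1998) = 80×18 + 16×115 + 2×202 = 1440 + 1840 + 404 = 3684
ΣP(1998)Q(1998) = 84×18 + 17×115 + 2×202 = 1512 + 1955 + 404 = 3871
link = 3684/3871 = 0.951692
Link 1999→2000:
ΣP(2000)Q(1999) = 70×21 + 19×107 + 2×178 = 1470 + 2033 + 356 = 3859
ΣP(1999)Q(1999) = 80×21 + 16×107 + 2×178 = 1680 + 1712 + 356 = 3748
link = 3859/3748 = 1.029616
Chained index = 100 × 1.105263 × 0.951692 × 1.029616 = 108.3022

108.30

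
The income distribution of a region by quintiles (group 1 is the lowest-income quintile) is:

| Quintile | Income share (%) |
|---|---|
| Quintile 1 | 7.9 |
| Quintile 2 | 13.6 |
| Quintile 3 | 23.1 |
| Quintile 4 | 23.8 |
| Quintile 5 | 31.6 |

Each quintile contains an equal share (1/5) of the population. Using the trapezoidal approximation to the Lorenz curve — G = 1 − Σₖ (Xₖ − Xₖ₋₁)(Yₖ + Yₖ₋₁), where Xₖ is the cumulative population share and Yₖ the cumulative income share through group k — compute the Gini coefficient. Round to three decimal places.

0.230

Cumulative income shares Yₖ: 0.0790, 0.2150, 0.4460, 0.6840, 1.0000
Σ (Xₖ−Xₖ₋₁)(Yₖ+Yₖ₋₁) = (1/5)(0.0790+0.0000) + (1/5)(0.2150+0.0790) + (1/5)(0.4460+0.2150) + (1/5)(0.6840+0.4460) + (1/5)(1.0000+0.6840)
  = 0.0158 + 0.0588 + 0.1322 + 0.2260 + 0.3368 = 0.7696
G = 1 − 0.7696 = 0.2304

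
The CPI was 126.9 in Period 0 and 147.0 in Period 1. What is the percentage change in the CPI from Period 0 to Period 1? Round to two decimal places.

15.84%

Change = (147.0 − 126.9) / 126.9 × 100
       = 20.1 / 126.9 × 100 = 15.8392%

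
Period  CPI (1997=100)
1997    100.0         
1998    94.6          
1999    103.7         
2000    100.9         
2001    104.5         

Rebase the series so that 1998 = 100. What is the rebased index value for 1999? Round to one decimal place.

Rebased(1999) = 103.7 / 94.6 × 100 = 109.6195

109.6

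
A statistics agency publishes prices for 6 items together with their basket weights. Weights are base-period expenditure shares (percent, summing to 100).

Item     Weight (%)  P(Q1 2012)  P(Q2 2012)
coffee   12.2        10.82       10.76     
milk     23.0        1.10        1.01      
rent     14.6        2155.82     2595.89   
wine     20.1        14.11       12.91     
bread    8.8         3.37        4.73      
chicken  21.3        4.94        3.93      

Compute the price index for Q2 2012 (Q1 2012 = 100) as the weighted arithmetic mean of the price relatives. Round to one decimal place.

coffee: 12.2 × (10.76/10.82) = 12.2 × 0.994455 = 12.1323
milk: 23.0 × (1.01/1.10) = 23.0 × 0.918182 = 21.1182
rent: 14.6 × (2595.89/2155.82) = 14.6 × 1.204131 = 17.5803
wine: 20.1 × (12.91/14.11) = 20.1 × 0.914954 = 18.3906
bread: 8.8 × (4.73/3.37) = 8.8 × 1.403561 = 12.3513
chicken: 21.3 × (3.93/4.94) = 21.3 × 0.795547 = 16.9451
Index = Σ wᵢ·(p₁ᵢ/p₀ᵢ) = 12.1323 + 21.1182 + 17.5803 + 18.3906 + 12.3513 + 16.9451 = 98.5179

98.5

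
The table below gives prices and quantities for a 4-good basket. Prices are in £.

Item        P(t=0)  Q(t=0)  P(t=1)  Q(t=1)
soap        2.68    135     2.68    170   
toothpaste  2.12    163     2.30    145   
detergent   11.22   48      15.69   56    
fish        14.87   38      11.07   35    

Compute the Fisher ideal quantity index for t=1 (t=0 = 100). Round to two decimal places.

Laspeyres component (base-period weights):
ΣP(t=0)Q(t=1) = 2.68×170 + 2.12×145 + 11.22×56 + 14.87×35 = 455.6 + 307.4 + 628.32 + 520.45 = 1911.77
ΣP(t=0)Q(t=0) = 2.68×135 + 2.12×163 + 11.22×48 + 14.87×38 = 361.8 + 345.56 + 538.56 + 565.06 = 1810.98
L = 1911.77 / 1810.98 × 100 = 105.5655
Paasche component (current-period weights):
ΣP(t=1)Q(t=1) = 2.68×170 + 2.30×145 + 15.69×56 + 11.07×35 = 455.6 + 333.5 + 878.64 + 387.45 = 2055.19
ΣP(t=1)Q(t=0) = 2.68×135 + 2.30×163 + 15.69×48 + 11.07×38 = 361.8 + 374.9 + 753.12 + 420.66 = 1910.48
P = 2055.19 / 1910.48 × 100 = 107.5745
Fisher = √(L × P) = √(105.5655 × 107.5745) = 106.5653

106.57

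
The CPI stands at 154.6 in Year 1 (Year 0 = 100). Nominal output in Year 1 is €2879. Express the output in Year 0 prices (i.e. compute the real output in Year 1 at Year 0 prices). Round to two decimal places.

Real = Nominal ÷ (Index/100) = 2879 ÷ (154.6/100)
     = 2879 ÷ 1.546 = 1862.2251

1862.23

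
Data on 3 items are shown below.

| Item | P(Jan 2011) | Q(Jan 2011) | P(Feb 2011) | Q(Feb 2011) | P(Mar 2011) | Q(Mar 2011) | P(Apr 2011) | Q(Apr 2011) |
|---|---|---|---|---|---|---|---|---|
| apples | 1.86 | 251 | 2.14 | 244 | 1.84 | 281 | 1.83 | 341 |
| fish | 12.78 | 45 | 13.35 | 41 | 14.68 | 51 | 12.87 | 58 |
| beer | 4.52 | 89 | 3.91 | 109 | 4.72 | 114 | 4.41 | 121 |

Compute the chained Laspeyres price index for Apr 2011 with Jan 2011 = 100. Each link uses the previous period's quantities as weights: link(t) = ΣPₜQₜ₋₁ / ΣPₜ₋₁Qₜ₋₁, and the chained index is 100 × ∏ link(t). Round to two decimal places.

Link Jan 2011→Feb 2011:
ΣP(Feb 2011)Q(Jan 2011) = 2.14×251 + 13.35×45 + 3.91×89 = 537.14 + 600.75 + 347.99 = 1485.88
ΣP(Jan 2011)Q(Jan 2011) = 1.86×251 + 12.78×45 + 4.52×89 = 466.86 + 575.1 + 402.28 = 1444.24
link = 1485.88/1444.24 = 1.028832
Link Feb 2011→Mar 2011:
ΣP(Mar 2011)Q(Feb 2011) = 1.84×244 + 14.68×41 + 4.72×109 = 448.96 + 601.88 + 514.48 = 1565.32
ΣP(Feb 2011)Q(Feb 2011) = 2.14×244 + 13.35×41 + 3.91×109 = 522.16 + 547.35 + 426.19 = 1495.7
link = 1565.32/1495.7 = 1.046547
Link Mar 2011→Apr 2011:
ΣP(Apr 2011)Q(Mar 2011) = 1.83×281 + 12.87×51 + 4.41×114 = 514.23 + 656.37 + 502.74 = 1673.34
ΣP(Mar 2011)Q(Mar 2011) = 1.84×281 + 14.68×51 + 4.72×114 = 517.04 + 748.68 + 538.08 = 1803.8
link = 1673.34/1803.8 = 0.927675
Chained index = 100 × 1.028832 × 1.046547 × 0.927675 = 99.8847

99.88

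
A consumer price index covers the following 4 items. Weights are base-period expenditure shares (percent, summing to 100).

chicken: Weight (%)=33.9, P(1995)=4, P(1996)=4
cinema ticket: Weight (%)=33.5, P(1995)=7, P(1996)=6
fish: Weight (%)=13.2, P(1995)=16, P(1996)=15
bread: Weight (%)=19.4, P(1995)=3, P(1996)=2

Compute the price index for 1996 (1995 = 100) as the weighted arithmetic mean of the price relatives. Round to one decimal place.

chicken: 33.9 × (4/4) = 33.9 × 1.000000 = 33.9000
cinema ticket: 33.5 × (6/7) = 33.5 × 0.857143 = 28.7143
fish: 13.2 × (15/16) = 13.2 × 0.937500 = 12.3750
bread: 19.4 × (2/3) = 19.4 × 0.666667 = 12.9333
Index = Σ wᵢ·(p₁ᵢ/p₀ᵢ) = 33.9000 + 28.7143 + 12.3750 + 12.9333 = 87.9226

87.9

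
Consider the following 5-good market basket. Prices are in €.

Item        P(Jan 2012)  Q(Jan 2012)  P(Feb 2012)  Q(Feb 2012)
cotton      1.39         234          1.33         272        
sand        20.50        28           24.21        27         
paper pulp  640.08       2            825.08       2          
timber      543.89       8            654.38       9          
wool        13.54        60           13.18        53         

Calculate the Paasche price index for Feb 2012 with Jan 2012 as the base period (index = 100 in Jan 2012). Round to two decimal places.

Paasche price index uses current-period quantities as weights.
ΣP(Feb 2012)·Q(Feb 2012) = 1.33×272 + 24.21×27 + 825.08×2 + 654.38×9 + 13.18×53 = 361.76 + 653.67 + 1650.16 + 5889.42 + 698.54 = 9253.55
ΣP(Jan 2012)·Q(Feb 2012) = 1.39×272 + 20.50×27 + 640.08×2 + 543.89×9 + 13.54×53 = 378.08 + 553.5 + 1280.16 + 4895.01 + 717.62 = 7824.37
Index = 9253.55 / 7824.37 × 100 = 118.2658

118.27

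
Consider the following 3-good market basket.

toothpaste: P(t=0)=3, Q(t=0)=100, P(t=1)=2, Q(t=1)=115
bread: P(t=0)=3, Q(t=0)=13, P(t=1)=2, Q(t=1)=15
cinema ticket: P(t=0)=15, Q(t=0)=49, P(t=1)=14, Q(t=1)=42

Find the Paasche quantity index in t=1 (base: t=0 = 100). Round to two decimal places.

92.98

Paasche quantity index uses current-period prices as weights.
ΣP(t=1)·Q(t=1) = 2×115 + 2×15 + 14×42 = 230 + 30 + 588 = 848
ΣP(t=1)·Q(t=0) = 2×100 + 2×13 + 14×49 = 200 + 26 + 686 = 912
Index = 848 / 912 × 100 = 92.9825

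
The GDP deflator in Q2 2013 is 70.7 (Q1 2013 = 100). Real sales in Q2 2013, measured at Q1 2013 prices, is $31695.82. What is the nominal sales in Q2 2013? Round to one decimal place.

22408.9

Nominal = Real × (Index/100) = 31695.82 × (70.7/100)
        = 31695.82 × 0.707 = 22408.9447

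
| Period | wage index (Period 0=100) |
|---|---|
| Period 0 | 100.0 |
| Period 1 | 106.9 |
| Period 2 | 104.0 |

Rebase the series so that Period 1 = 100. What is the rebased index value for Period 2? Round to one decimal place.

97.3

Rebased(Period 2) = 104.0 / 106.9 × 100 = 97.2872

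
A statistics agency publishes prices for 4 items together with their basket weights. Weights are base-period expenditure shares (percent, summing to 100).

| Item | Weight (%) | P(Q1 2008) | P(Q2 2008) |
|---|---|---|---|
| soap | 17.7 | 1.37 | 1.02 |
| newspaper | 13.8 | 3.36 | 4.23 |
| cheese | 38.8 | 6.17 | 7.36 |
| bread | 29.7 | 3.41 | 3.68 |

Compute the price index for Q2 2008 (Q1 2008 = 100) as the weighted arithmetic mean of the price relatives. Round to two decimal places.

108.89

soap: 17.7 × (1.02/1.37) = 17.7 × 0.744526 = 13.1781
newspaper: 13.8 × (4.23/3.36) = 13.8 × 1.258929 = 17.3732
cheese: 38.8 × (7.36/6.17) = 38.8 × 1.192869 = 46.2833
bread: 29.7 × (3.68/3.41) = 29.7 × 1.079179 = 32.0516
Index = Σ wᵢ·(p₁ᵢ/p₀ᵢ) = 13.1781 + 17.3732 + 46.2833 + 32.0516 = 108.8862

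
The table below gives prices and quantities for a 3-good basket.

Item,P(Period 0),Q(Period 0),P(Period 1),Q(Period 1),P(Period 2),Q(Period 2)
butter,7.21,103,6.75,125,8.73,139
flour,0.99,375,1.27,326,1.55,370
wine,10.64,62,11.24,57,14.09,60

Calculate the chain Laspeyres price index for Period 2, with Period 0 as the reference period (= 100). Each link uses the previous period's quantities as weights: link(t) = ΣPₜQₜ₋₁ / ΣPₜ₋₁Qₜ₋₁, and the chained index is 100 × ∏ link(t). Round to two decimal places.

Link Period 0→Period 1:
ΣP(Period 1)Q(Period 0) = 6.75×103 + 1.27×375 + 11.24×62 = 695.25 + 476.25 + 696.88 = 1868.38
ΣP(Period 0)Q(Period 0) = 7.21×103 + 0.99×375 + 10.64×62 = 742.63 + 371.25 + 659.68 = 1773.56
link = 1868.38/1773.56 = 1.053463
Link Period 1→Period 2:
ΣP(Period 2)Q(Period 1) = 8.73×125 + 1.55×326 + 14.09×57 = 1091.25 + 505.3 + 803.13 = 2399.68
ΣP(Period 1)Q(Period 1) = 6.75×125 + 1.27×326 + 11.24×57 = 843.75 + 414.02 + 640.68 = 1898.45
link = 2399.68/1898.45 = 1.264021
Chained index = 100 × 1.053463 × 1.264021 = 133.1599

133.16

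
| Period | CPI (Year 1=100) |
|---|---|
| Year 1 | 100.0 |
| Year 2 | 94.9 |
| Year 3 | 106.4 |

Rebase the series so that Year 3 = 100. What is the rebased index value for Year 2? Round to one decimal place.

Rebased(Year 2) = 94.9 / 106.4 × 100 = 89.1917

89.2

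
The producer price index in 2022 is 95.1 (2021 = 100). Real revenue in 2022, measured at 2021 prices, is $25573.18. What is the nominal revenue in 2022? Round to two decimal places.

24320.09

Nominal = Real × (Index/100) = 25573.18 × (95.1/100)
        = 25573.18 × 0.951 = 24320.0942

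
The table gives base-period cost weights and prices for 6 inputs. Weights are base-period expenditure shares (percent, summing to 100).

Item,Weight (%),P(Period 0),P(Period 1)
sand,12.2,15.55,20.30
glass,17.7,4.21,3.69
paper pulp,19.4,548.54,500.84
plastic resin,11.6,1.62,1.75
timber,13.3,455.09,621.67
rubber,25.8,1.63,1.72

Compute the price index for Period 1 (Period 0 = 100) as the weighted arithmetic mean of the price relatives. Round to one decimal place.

sand: 12.2 × (20.30/15.55) = 12.2 × 1.305466 = 15.9267
glass: 17.7 × (3.69/4.21) = 17.7 × 0.876485 = 15.5138
paper pulp: 19.4 × (500.84/548.54) = 19.4 × 0.913042 = 17.7130
plastic resin: 11.6 × (1.75/1.62) = 11.6 × 1.080247 = 12.5309
timber: 13.3 × (621.67/455.09) = 13.3 × 1.366037 = 18.1683
rubber: 25.8 × (1.72/1.63) = 25.8 × 1.055215 = 27.2245
Index = Σ wᵢ·(p₁ᵢ/p₀ᵢ) = 15.9267 + 15.5138 + 17.7130 + 12.5309 + 18.1683 + 27.2245 = 107.0772

107.1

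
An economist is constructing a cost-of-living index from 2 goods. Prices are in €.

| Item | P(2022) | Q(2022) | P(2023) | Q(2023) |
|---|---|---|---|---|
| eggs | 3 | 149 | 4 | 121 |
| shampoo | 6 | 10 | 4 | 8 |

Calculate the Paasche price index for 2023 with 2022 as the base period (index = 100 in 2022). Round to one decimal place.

125.5

Paasche price index uses current-period quantities as weights.
ΣP(2023)·Q(2023) = 4×121 + 4×8 = 484 + 32 = 516
ΣP(2022)·Q(2023) = 3×121 + 6×8 = 363 + 48 = 411
Index = 516 / 411 × 100 = 125.5474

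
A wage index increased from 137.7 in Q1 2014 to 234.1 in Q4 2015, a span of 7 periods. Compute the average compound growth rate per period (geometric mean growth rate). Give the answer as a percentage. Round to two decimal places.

Growth factor = (234.1/137.7)^(1/7) = (1.700073)^(1/7) = 1.078758
Growth rate = 1.078758 − 1 = 0.078758 = 7.8758%

7.88%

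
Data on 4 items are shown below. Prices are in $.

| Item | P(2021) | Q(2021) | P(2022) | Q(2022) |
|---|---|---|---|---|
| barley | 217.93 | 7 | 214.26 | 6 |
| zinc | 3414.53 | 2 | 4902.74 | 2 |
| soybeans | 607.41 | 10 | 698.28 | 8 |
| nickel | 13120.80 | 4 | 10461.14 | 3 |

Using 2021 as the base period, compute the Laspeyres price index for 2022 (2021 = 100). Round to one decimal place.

89.9

Laspeyres price index uses base-period quantities as weights.
ΣP(2022)·Q(2021) = 214.26×7 + 4902.74×2 + 698.28×10 + 10461.14×4 = 1499.82 + 9805.48 + 6982.8 + 41844.56 = 60132.66
ΣP(2021)·Q(2021) = 217.93×7 + 3414.53×2 + 607.41×10 + 13120.80×4 = 1525.51 + 6829.06 + 6074.1 + 52483.2 = 66911.87
Index = 60132.66 / 66911.87 × 100 = 89.8684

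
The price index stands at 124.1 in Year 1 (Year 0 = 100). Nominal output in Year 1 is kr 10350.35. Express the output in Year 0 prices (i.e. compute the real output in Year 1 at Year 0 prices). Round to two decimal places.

8340.33

Real = Nominal ÷ (Index/100) = 10350.35 ÷ (124.1/100)
     = 10350.35 ÷ 1.241 = 8340.3304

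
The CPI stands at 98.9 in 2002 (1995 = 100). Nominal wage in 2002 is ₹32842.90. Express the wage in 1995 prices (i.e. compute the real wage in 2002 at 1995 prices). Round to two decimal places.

33208.19

Real = Nominal ÷ (Index/100) = 32842.90 ÷ (98.9/100)
     = 32842.90 ÷ 0.989 = 33208.1901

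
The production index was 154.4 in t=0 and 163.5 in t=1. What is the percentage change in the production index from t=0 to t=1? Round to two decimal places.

5.89%

Change = (163.5 − 154.4) / 154.4 × 100
       = 9.1 / 154.4 × 100 = 5.8938%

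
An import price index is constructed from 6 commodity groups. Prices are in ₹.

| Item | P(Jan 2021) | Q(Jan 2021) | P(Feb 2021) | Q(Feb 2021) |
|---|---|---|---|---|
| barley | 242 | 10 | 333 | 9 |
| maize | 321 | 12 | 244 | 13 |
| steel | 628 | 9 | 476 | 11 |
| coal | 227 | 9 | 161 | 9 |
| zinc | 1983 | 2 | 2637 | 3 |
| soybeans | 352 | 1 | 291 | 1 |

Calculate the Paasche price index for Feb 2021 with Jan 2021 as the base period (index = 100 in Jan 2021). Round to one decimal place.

97.5

Paasche price index uses current-period quantities as weights.
ΣP(Feb 2021)·Q(Feb 2021) = 333×9 + 244×13 + 476×11 + 161×9 + 2637×3 + 291×1 = 2997 + 3172 + 5236 + 1449 + 7911 + 291 = 21056
ΣP(Jan 2021)·Q(Feb 2021) = 242×9 + 321×13 + 628×11 + 227×9 + 1983×3 + 352×1 = 2178 + 4173 + 6908 + 2043 + 5949 + 352 = 21603
Index = 21056 / 21603 × 100 = 97.4679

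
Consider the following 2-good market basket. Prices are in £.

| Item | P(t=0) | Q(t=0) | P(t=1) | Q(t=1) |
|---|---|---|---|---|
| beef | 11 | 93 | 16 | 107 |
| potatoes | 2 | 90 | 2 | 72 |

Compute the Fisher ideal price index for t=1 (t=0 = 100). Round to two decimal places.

139.57

Laspeyres component (base-period weights):
ΣP(t=1)Q(t=0) = 16×93 + 2×90 = 1488 + 180 = 1668
ΣP(t=0)Q(t=0) = 11×93 + 2×90 = 1023 + 180 = 1203
L = 1668 / 1203 × 100 = 138.6534
Paasche component (current-period weights):
ΣP(t=1)Q(t=1) = 16×107 + 2×72 = 1712 + 144 = 1856
ΣP(t=0)Q(t=1) = 11×107 + 2×72 = 1177 + 144 = 1321
P = 1856 / 1321 × 100 = 140.4996
Fisher = √(L × P) = √(138.6534 × 140.4996) = 139.5734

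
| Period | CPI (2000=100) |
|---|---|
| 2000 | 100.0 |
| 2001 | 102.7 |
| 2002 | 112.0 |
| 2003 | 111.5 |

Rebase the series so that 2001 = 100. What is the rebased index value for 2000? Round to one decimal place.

Rebased(2000) = 100.0 / 102.7 × 100 = 97.3710

97.4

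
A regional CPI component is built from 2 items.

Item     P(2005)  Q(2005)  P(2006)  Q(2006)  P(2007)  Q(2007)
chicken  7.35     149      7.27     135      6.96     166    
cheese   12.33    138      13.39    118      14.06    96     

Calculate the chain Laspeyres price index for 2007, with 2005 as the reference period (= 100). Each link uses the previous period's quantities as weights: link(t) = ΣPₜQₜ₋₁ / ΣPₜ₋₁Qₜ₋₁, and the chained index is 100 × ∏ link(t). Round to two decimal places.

Link 2005→2006:
ΣP(2006)Q(2005) = 7.27×149 + 13.39×138 = 1083.23 + 1847.82 = 2931.05
ΣP(2005)Q(2005) = 7.35×149 + 12.33×138 = 1095.15 + 1701.54 = 2796.69
link = 2931.05/2796.69 = 1.048043
Link 2006→2007:
ΣP(2007)Q(2006) = 6.96×135 + 14.06×118 = 939.6 + 1659.08 = 2598.68
ΣP(2006)Q(2006) = 7.27×135 + 13.39×118 = 981.45 + 1580.02 = 2561.47
link = 2598.68/2561.47 = 1.014527
Chained index = 100 × 1.048043 × 1.014527 = 106.3267

106.33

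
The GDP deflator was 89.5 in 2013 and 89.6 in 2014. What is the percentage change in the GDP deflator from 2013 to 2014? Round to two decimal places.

0.11%

Change = (89.6 − 89.5) / 89.5 × 100
       = 0.1 / 89.5 × 100 = 0.1117%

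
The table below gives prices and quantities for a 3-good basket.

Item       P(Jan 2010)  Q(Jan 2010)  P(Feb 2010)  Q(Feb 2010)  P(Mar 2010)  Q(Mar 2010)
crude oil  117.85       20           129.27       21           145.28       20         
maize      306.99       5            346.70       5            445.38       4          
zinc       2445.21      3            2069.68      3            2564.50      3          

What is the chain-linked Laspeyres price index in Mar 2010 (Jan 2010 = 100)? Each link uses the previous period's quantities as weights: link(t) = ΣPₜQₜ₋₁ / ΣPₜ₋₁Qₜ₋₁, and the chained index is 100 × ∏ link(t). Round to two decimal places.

114.13

Link Jan 2010→Feb 2010:
ΣP(Feb 2010)Q(Jan 2010) = 129.27×20 + 346.70×5 + 2069.68×3 = 2585.4 + 1733.5 + 6209.04 = 10527.94
ΣP(Jan 2010)Q(Jan 2010) = 117.85×20 + 306.99×5 + 2445.21×3 = 2357 + 1534.95 + 7335.63 = 11227.58
link = 10527.94/11227.58 = 0.937686
Link Feb 2010→Mar 2010:
ΣP(Mar 2010)Q(Feb 2010) = 145.28×21 + 445.38×5 + 2564.50×3 = 3050.88 + 2226.9 + 7693.5 = 12971.28
ΣP(Feb 2010)Q(Feb 2010) = 129.27×21 + 346.70×5 + 2069.68×3 = 2714.67 + 1733.5 + 6209.04 = 10657.21
link = 12971.28/10657.21 = 1.217137
Chained index = 100 × 0.937686 × 1.217137 = 114.1291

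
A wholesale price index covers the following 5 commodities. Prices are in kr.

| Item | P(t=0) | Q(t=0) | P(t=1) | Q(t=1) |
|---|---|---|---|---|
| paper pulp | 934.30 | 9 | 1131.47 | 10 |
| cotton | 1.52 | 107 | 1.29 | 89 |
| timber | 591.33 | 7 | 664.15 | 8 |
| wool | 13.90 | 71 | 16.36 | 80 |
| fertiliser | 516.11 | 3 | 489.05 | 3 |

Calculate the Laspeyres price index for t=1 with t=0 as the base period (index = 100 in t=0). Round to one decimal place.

115.4

Laspeyres price index uses base-period quantities as weights.
ΣP(t=1)·Q(t=0) = 1131.47×9 + 1.29×107 + 664.15×7 + 16.36×71 + 489.05×3 = 10183.23 + 138.03 + 4649.05 + 1161.56 + 1467.15 = 17599.02
ΣP(t=0)·Q(t=0) = 934.30×9 + 1.52×107 + 591.33×7 + 13.90×71 + 516.11×3 = 8408.7 + 162.64 + 4139.31 + 986.9 + 1548.33 = 15245.88
Index = 17599.02 / 15245.88 × 100 = 115.4346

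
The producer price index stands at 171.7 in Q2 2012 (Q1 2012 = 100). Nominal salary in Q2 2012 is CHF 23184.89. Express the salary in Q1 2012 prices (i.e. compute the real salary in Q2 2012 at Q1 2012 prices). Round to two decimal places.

Real = Nominal ÷ (Index/100) = 23184.89 ÷ (171.7/100)
     = 23184.89 ÷ 1.717 = 13503.1392

13503.14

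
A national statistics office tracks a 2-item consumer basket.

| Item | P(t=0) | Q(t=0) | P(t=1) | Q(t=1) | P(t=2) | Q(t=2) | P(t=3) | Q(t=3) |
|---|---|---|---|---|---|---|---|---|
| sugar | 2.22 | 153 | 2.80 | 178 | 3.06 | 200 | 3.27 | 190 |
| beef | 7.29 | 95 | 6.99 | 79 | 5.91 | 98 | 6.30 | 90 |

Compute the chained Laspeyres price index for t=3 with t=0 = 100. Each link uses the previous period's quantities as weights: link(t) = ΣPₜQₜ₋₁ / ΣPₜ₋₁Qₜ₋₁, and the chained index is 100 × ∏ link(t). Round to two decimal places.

108.77

Link t=0→t=1:
ΣP(t=1)Q(t=0) = 2.80×153 + 6.99×95 = 428.4 + 664.05 = 1092.45
ΣP(t=0)Q(t=0) = 2.22×153 + 7.29×95 = 339.66 + 692.55 = 1032.21
link = 1092.45/1032.21 = 1.058360
Link t=1→t=2:
ΣP(t=2)Q(t=1) = 3.06×178 + 5.91×79 = 544.68 + 466.89 = 1011.57
ΣP(t=1)Q(t=1) = 2.80×178 + 6.99×79 = 498.4 + 552.21 = 1050.61
link = 1011.57/1050.61 = 0.962841
Link t=2→t=3:
ΣP(t=3)Q(t=2) = 3.27×200 + 6.30×98 = 654 + 617.4 = 1271.4
ΣP(t=2)Q(t=2) = 3.06×200 + 5.91×98 = 612 + 579.18 = 1191.18
link = 1271.4/1191.18 = 1.067345
Chained index = 100 × 1.058360 × 0.962841 × 1.067345 = 108.7659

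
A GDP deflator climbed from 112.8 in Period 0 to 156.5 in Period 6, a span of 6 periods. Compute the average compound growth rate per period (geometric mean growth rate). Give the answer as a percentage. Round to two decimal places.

Growth factor = (156.5/112.8)^(1/6) = (1.387411)^(1/6) = 1.056090
Growth rate = 1.056090 − 1 = 0.056090 = 5.6090%

5.61%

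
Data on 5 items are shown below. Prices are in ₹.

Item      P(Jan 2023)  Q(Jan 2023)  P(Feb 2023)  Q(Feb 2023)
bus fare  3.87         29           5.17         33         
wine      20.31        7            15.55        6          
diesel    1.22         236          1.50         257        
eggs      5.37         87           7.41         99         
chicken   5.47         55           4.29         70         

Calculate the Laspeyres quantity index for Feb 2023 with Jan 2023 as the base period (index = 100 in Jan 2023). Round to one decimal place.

112.8

Laspeyres quantity index uses base-period prices as weights.
ΣP(Jan 2023)·Q(Feb 2023) = 3.87×33 + 20.31×6 + 1.22×257 + 5.37×99 + 5.47×70 = 127.71 + 121.86 + 313.54 + 531.63 + 382.9 = 1477.64
ΣP(Jan 2023)·Q(Jan 2023) = 3.87×29 + 20.31×7 + 1.22×236 + 5.37×87 + 5.47×55 = 112.23 + 142.17 + 287.92 + 467.19 + 300.85 = 1310.36
Index = 1477.64 / 1310.36 × 100 = 112.7660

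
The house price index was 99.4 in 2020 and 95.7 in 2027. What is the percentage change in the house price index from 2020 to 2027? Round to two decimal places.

Change = (95.7 − 99.4) / 99.4 × 100
       = -3.7 / 99.4 × 100 = -3.7223%

-3.72%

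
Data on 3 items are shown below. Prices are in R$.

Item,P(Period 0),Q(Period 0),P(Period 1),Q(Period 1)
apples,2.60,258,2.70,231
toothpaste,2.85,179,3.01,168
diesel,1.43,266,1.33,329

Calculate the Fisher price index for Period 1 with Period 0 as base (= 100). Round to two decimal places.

101.44

Laspeyres component (base-period weights):
ΣP(Period 1)Q(Period 0) = 2.70×258 + 3.01×179 + 1.33×266 = 696.6 + 538.79 + 353.78 = 1589.17
ΣP(Period 0)Q(Period 0) = 2.60×258 + 2.85×179 + 1.43×266 = 670.8 + 510.15 + 380.38 = 1561.33
L = 1589.17 / 1561.33 × 100 = 101.7831
Paasche component (current-period weights):
ΣP(Period 1)Q(Period 1) = 2.70×231 + 3.01×168 + 1.33×329 = 623.7 + 505.68 + 437.57 = 1566.95
ΣP(Period 0)Q(Period 1) = 2.60×231 + 2.85×168 + 1.43×329 = 600.6 + 478.8 + 470.47 = 1549.87
P = 1566.95 / 1549.87 × 100 = 101.1020
Fisher = √(L × P) = √(101.7831 × 101.1020) = 101.4420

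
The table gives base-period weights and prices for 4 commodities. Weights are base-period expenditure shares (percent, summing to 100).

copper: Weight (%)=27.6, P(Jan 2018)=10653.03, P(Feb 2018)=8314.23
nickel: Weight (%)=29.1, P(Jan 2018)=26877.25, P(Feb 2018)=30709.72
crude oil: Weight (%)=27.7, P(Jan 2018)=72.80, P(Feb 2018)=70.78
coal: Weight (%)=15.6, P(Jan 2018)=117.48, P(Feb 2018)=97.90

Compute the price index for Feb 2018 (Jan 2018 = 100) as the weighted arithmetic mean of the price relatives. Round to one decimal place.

copper: 27.6 × (8314.23/10653.03) = 27.6 × 0.780457 = 21.5406
nickel: 29.1 × (30709.72/26877.25) = 29.1 × 1.142592 = 33.2494
crude oil: 27.7 × (70.78/72.80) = 27.7 × 0.972253 = 26.9314
coal: 15.6 × (97.90/117.48) = 15.6 × 0.833333 = 13.0000
Index = Σ wᵢ·(p₁ᵢ/p₀ᵢ) = 21.5406 + 33.2494 + 26.9314 + 13.0000 = 94.7214

94.7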